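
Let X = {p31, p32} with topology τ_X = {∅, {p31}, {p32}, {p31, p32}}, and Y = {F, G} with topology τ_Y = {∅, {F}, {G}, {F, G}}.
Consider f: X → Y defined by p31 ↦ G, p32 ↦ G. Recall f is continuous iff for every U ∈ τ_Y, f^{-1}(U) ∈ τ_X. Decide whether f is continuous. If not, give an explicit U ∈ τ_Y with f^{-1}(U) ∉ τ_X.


f IS continuous.

Compute f^{-1}(U) for each U ∈ τ_Y:
  U = ∅: f^{-1}(U) = ∅ ∈ τ_X ✓.
  U = {F}: f^{-1}(U) = ∅ ∈ τ_X ✓.
  U = {G}: f^{-1}(U) = {p31, p32} ∈ τ_X ✓.
  U = {F, G}: f^{-1}(U) = {p31, p32} ∈ τ_X ✓.
Every preimage lies in τ_X, so f IS continuous.


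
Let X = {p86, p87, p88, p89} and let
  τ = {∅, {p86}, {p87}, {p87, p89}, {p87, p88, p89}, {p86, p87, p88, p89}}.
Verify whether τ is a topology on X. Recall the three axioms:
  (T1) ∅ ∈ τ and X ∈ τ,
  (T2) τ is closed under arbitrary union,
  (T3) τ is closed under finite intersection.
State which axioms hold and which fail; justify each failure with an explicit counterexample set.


τ is NOT a topology on X.

Axiom (T1): ∅ ∈ τ? Yes; X ∈ τ? Yes.
Axiom (T2/T3): check pairwise unions and intersections of members of τ.
Counterexample for (T2): {p86} ∪ {p87} = {p86, p87} ∉ τ. Therefore τ is NOT a topology.


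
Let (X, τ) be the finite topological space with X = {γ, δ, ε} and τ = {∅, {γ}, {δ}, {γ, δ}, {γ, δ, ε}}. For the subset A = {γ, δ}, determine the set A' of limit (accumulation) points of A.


A' = {ε}

For each x ∈ X, list the open sets U ∈ τ with x ∈ U, then check whether U ∩ (A ∖ {x}) ≠ ∅ for every such U.
  x = γ: open {γ} ∋ x has {γ} ∩ (A ∖ {γ}) = ∅, so x is NOT a limit point.
  x = δ: open {δ} ∋ x has {δ} ∩ (A ∖ {δ}) = ∅, so x is NOT a limit point.
  x = ε: opens ∋ x are {γ, δ, ε}; each meets A ∖ {ε}, so x IS a limit point.
Collecting: A' = {ε}.


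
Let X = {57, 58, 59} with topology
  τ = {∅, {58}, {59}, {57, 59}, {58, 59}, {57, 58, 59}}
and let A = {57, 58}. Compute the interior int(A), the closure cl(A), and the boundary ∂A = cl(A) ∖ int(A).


int(A) = {58}, cl(A) = {57, 58}, ∂A = {57}.

Closed sets in (X, τ) are complements of opens:
  closed(X, τ) = {∅, {57}, {58}, {57, 58}, {57, 59}, {57, 58, 59}}.
int(A) = ⋃ {U ∈ τ : U ⊆ A}. Opens contained in A: ∅, {58}.
Taking the union of these: int(A) = {58}.
cl(A) = ⋂ {C closed : A ⊆ C}. Closed sets containing A: {57, 58}, {57, 58, 59}.
Intersecting these: cl(A) = {57, 58}.
∂A = cl(A) ∖ int(A) = {57, 58} ∖ {58} = {57}.


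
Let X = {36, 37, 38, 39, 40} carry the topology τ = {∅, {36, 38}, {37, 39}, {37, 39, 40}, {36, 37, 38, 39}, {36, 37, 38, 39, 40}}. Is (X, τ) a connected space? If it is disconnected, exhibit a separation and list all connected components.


(X, τ) is disconnected; components = [{36, 38}, {37, 39, 40}].

Find clopen sets (U ∈ τ with X ∖ U ∈ τ):
  U = ∅, X ∖ U = {36, 37, 38, 39, 40} — both open, so U is clopen.
  U = {36, 38}, X ∖ U = {37, 39, 40} — both open, so U is clopen.
  U = {37, 39, 40}, X ∖ U = {36, 38} — both open, so U is clopen.
  U = {36, 37, 38, 39, 40}, X ∖ U = ∅ — both open, so U is clopen.
Nontrivial clopen(s) exist: e.g. {36, 38}. So (X, τ) is disconnected.
Compute connected components by grouping points that agree on all clopens:
  component: {36, 38}
  component: {37, 39, 40}


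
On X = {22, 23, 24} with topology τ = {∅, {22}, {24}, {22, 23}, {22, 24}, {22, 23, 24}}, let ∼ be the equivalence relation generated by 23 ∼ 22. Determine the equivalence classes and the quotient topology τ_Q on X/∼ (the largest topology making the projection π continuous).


X/∼ = {[22=23], [24]}; |τ_Q| = 4.

Equivalence classes: [22=23], [24].
Quotient map π: X → X/∼ sends 22 ↦ [22=23], 23 ↦ [22=23], 24 ↦ [24].
For each subset V ⊆ X/∼, compute π^{-1}(V) ⊆ X and check whether π^{-1}(V) ∈ τ. V is open in τ_Q iff π^{-1}(V) ∈ τ.
  V = {}: π^{-1}(V) = ∅ ∈ τ ✓.
  V = {[22=23]}: π^{-1}(V) = {22, 23} ∈ τ ✓.
  V = {[24]}: π^{-1}(V) = {24} ∈ τ ✓.
  V = {[22=23], [24]}: π^{-1}(V) = {22, 23, 24} ∈ τ ✓.
Open sets in the quotient: τ_Q = {{}, {[22=23]}, {[24]}, {[22=23], [24]}} (4 elements).


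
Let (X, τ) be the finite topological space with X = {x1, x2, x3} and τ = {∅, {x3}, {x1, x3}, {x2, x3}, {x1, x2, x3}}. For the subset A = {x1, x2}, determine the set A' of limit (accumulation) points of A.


A' = ∅

For each x ∈ X, list the open sets U ∈ τ with x ∈ U, then check whether U ∩ (A ∖ {x}) ≠ ∅ for every such U.
  x = x1: open {x1, x3} ∋ x has {x1, x3} ∩ (A ∖ {x1}) = ∅, so x is NOT a limit point.
  x = x2: open {x2, x3} ∋ x has {x2, x3} ∩ (A ∖ {x2}) = ∅, so x is NOT a limit point.
  x = x3: open {x3} ∋ x has {x3} ∩ (A ∖ {x3}) = ∅, so x is NOT a limit point.
Collecting: A' = ∅.


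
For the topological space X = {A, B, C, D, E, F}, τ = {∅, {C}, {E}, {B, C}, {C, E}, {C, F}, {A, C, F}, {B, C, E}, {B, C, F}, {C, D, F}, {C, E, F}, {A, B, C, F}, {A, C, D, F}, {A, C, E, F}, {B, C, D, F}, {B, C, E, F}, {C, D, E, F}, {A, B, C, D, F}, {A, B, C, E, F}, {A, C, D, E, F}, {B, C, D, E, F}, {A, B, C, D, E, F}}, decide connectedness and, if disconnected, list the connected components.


(X, τ) is disconnected; components = [{E}, {A, B, C, D, F}].

Find clopen sets (U ∈ τ with X ∖ U ∈ τ):
  U = ∅, X ∖ U = {A, B, C, D, E, F} — both open, so U is clopen.
  U = {E}, X ∖ U = {A, B, C, D, F} — both open, so U is clopen.
  U = {A, B, C, D, F}, X ∖ U = {E} — both open, so U is clopen.
  U = {A, B, C, D, E, F}, X ∖ U = ∅ — both open, so U is clopen.
Nontrivial clopen(s) exist: e.g. {A, B, C, D, F}. So (X, τ) is disconnected.
Compute connected components by grouping points that agree on all clopens:
  component: {E}
  component: {A, B, C, D, F}


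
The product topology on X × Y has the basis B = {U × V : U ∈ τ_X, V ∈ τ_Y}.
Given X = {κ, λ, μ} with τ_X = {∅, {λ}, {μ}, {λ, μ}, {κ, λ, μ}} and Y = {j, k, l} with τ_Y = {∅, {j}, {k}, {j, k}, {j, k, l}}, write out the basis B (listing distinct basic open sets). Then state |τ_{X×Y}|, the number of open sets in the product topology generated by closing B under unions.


Basis B = {∅ × ∅, {λ} × {j}, {λ} × {k}, {μ} × {j}, {μ} × {k}, {λ} × {j, k}, {λ, μ} × {j}, {λ, μ} × {k}, {μ} × {j, k}, {κ, λ, μ} × {j}, {κ, λ, μ} × {k}, {λ} × {j, k, l}, {μ} × {j, k, l}, {λ, μ} × {j, k}, {κ, λ, μ} × {j, k}, {λ, μ} × {j, k, l}, {κ, λ, μ} × {j, k, l}}; |τ_{X×Y}| = 48.

Enumerate products U × V with U ∈ τ_X, V ∈ τ_Y (deduplicated):
  ∅ × ∅ = {} (∅)
  {λ} × {j} = {(λ,j)}
  {λ} × {k} = {(λ,k)}
  {μ} × {j} = {(μ,j)}
  {μ} × {k} = {(μ,k)}
  {λ} × {j, k} = {(λ,j), (λ,k)}
  {λ, μ} × {j} = {(λ,j), (μ,j)}
  {λ, μ} × {k} = {(λ,k), (μ,k)}
  {μ} × {j, k} = {(μ,j), (μ,k)}
  {κ, λ, μ} × {j} = {(κ,j), (λ,j), (μ,j)}
  {κ, λ, μ} × {k} = {(κ,k), (λ,k), (μ,k)}
  {λ} × {j, k, l} = {(λ,j), (λ,k), (λ,l)}
  {μ} × {j, k, l} = {(μ,j), (μ,k), (μ,l)}
  {λ, μ} × {j, k} = {(λ,j), (λ,k), (μ,j), (μ,k)}
  {κ, λ, μ} × {j, k} = {(κ,j), (κ,k), (λ,j), (λ,k), (μ,j), (μ,k)}
  {λ, μ} × {j, k, l} = {(λ,j), (λ,k), (λ,l), (μ,j), (μ,k), (μ,l)}
  {κ, λ, μ} × {j, k, l} = {(κ,j), (κ,k), (κ,l), (λ,j), (λ,k), (λ,l), (μ,j), (μ,k), (μ,l)}
These 17 distinct sets form the basis B.
Close under arbitrary unions to get τ_{X×Y}; counting gives |τ_{X×Y}| = 48.


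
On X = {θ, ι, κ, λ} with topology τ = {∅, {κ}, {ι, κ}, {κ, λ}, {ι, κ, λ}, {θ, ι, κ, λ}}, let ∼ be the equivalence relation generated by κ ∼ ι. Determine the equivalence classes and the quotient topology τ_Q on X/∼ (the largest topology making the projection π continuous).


X/∼ = {[θ], [ι=κ], [λ]}; |τ_Q| = 4.

Equivalence classes: [θ], [ι=κ], [λ].
Quotient map π: X → X/∼ sends θ ↦ [θ], ι ↦ [ι=κ], κ ↦ [ι=κ], λ ↦ [λ].
For each subset V ⊆ X/∼, compute π^{-1}(V) ⊆ X and check whether π^{-1}(V) ∈ τ. V is open in τ_Q iff π^{-1}(V) ∈ τ.
  V = {}: π^{-1}(V) = ∅ ∈ τ ✓.
  V = {[θ]}: π^{-1}(V) = {θ} ∉ τ ✗.
  V = {[ι=κ]}: π^{-1}(V) = {ι, κ} ∈ τ ✓.
  V = {[θ], [ι=κ]}: π^{-1}(V) = {θ, ι, κ} ∉ τ ✗.
  V = {[λ]}: π^{-1}(V) = {λ} ∉ τ ✗.
  V = {[θ], [λ]}: π^{-1}(V) = {θ, λ} ∉ τ ✗.
  V = {[ι=κ], [λ]}: π^{-1}(V) = {ι, κ, λ} ∈ τ ✓.
  V = {[θ], [ι=κ], [λ]}: π^{-1}(V) = {θ, ι, κ, λ} ∈ τ ✓.
Open sets in the quotient: τ_Q = {{}, {[ι=κ]}, {[ι=κ], [λ]}, {[θ], [ι=κ], [λ]}} (4 elements).


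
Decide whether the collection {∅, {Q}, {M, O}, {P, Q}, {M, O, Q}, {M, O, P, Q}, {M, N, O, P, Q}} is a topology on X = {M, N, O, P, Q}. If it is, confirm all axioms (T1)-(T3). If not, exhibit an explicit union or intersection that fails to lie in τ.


τ IS a topology on X.

Axiom (T1): ∅ ∈ τ? Yes; X ∈ τ? Yes.
Axiom (T2/T3): check pairwise unions and intersections of members of τ.
All pairwise intersections and unions checked — each lies in τ. Therefore τ satisfies (T1), (T2), (T3): it IS a topology on X.


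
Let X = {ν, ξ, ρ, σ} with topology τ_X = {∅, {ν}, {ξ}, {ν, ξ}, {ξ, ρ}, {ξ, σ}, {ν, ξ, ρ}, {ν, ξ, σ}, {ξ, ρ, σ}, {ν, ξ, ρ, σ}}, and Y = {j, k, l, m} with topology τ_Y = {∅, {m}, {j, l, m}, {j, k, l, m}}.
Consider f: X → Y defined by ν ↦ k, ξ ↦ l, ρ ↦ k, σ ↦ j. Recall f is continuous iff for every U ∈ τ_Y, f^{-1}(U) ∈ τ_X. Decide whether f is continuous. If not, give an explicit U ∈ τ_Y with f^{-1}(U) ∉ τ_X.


f IS continuous.

Compute f^{-1}(U) for each U ∈ τ_Y:
  U = ∅: f^{-1}(U) = ∅ ∈ τ_X ✓.
  U = {m}: f^{-1}(U) = ∅ ∈ τ_X ✓.
  U = {j, l, m}: f^{-1}(U) = {ξ, σ} ∈ τ_X ✓.
  U = {j, k, l, m}: f^{-1}(U) = {ν, ξ, ρ, σ} ∈ τ_X ✓.
Every preimage lies in τ_X, so f IS continuous.


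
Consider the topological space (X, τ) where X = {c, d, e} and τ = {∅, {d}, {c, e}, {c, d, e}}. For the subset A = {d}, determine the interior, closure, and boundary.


int(A) = {d}, cl(A) = {d}, ∂A = ∅.

Closed sets in (X, τ) are complements of opens:
  closed(X, τ) = {∅, {d}, {c, e}, {c, d, e}}.
int(A) = ⋃ {U ∈ τ : U ⊆ A}. Opens contained in A: ∅, {d}.
Taking the union of these: int(A) = {d}.
cl(A) = ⋂ {C closed : A ⊆ C}. Closed sets containing A: {d}, {c, d, e}.
Intersecting these: cl(A) = {d}.
∂A = cl(A) ∖ int(A) = {d} ∖ {d} = ∅.


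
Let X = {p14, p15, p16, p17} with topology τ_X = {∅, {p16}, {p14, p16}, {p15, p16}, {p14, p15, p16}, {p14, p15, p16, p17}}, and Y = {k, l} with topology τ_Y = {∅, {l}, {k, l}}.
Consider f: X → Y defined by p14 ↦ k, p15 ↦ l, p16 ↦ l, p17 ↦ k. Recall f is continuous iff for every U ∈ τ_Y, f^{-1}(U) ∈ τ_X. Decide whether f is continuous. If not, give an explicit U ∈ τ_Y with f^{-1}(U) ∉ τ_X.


f IS continuous.

Compute f^{-1}(U) for each U ∈ τ_Y:
  U = ∅: f^{-1}(U) = ∅ ∈ τ_X ✓.
  U = {l}: f^{-1}(U) = {p15, p16} ∈ τ_X ✓.
  U = {k, l}: f^{-1}(U) = {p14, p15, p16, p17} ∈ τ_X ✓.
Every preimage lies in τ_X, so f IS continuous.


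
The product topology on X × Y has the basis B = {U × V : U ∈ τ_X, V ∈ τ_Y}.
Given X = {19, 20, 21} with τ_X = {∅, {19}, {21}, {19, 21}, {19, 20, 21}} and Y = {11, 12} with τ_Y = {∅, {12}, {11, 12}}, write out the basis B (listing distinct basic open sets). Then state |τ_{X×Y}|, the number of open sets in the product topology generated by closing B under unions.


Basis B = {∅ × ∅, {19} × {12}, {21} × {12}, {19} × {11, 12}, {19, 21} × {12}, {21} × {11, 12}, {19, 20, 21} × {12}, {19, 21} × {11, 12}, {19, 20, 21} × {11, 12}}; |τ_{X×Y}| = 14.

Enumerate products U × V with U ∈ τ_X, V ∈ τ_Y (deduplicated):
  ∅ × ∅ = {} (∅)
  {19} × {12} = {(19,12)}
  {21} × {12} = {(21,12)}
  {19} × {11, 12} = {(19,11), (19,12)}
  {19, 21} × {12} = {(19,12), (21,12)}
  {21} × {11, 12} = {(21,11), (21,12)}
  {19, 20, 21} × {12} = {(19,12), (20,12), (21,12)}
  {19, 21} × {11, 12} = {(19,11), (19,12), (21,11), (21,12)}
  {19, 20, 21} × {11, 12} = {(19,11), (19,12), (20,11), (20,12), (21,11), (21,12)}
These 9 distinct sets form the basis B.
Close under arbitrary unions to get τ_{X×Y}; counting gives |τ_{X×Y}| = 14.


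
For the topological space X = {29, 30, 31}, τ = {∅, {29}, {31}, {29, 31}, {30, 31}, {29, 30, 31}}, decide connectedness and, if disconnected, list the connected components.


(X, τ) is disconnected; components = [{29}, {30, 31}].

Find clopen sets (U ∈ τ with X ∖ U ∈ τ):
  U = ∅, X ∖ U = {29, 30, 31} — both open, so U is clopen.
  U = {29}, X ∖ U = {30, 31} — both open, so U is clopen.
  U = {30, 31}, X ∖ U = {29} — both open, so U is clopen.
  U = {29, 30, 31}, X ∖ U = ∅ — both open, so U is clopen.
Nontrivial clopen(s) exist: e.g. {29}. So (X, τ) is disconnected.
Compute connected components by grouping points that agree on all clopens:
  component: {29}
  component: {30, 31}


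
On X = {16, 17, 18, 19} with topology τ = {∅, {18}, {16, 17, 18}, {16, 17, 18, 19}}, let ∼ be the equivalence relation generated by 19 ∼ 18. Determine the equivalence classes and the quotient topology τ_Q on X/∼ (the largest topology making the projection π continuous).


X/∼ = {[16], [17], [18=19]}; |τ_Q| = 2.

Equivalence classes: [16], [17], [18=19].
Quotient map π: X → X/∼ sends 16 ↦ [16], 17 ↦ [17], 18 ↦ [18=19], 19 ↦ [18=19].
For each subset V ⊆ X/∼, compute π^{-1}(V) ⊆ X and check whether π^{-1}(V) ∈ τ. V is open in τ_Q iff π^{-1}(V) ∈ τ.
  V = {}: π^{-1}(V) = ∅ ∈ τ ✓.
  V = {[16]}: π^{-1}(V) = {16} ∉ τ ✗.
  V = {[17]}: π^{-1}(V) = {17} ∉ τ ✗.
  V = {[16], [17]}: π^{-1}(V) = {16, 17} ∉ τ ✗.
  V = {[18=19]}: π^{-1}(V) = {18, 19} ∉ τ ✗.
  V = {[16], [18=19]}: π^{-1}(V) = {16, 18, 19} ∉ τ ✗.
  V = {[17], [18=19]}: π^{-1}(V) = {17, 18, 19} ∉ τ ✗.
  V = {[16], [17], [18=19]}: π^{-1}(V) = {16, 17, 18, 19} ∈ τ ✓.
Open sets in the quotient: τ_Q = {{}, {[16], [17], [18=19]}} (2 elements).


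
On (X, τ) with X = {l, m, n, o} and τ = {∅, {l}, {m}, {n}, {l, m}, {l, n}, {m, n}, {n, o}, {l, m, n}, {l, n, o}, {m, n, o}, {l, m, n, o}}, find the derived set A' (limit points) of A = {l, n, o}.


A' = {o}

For each x ∈ X, list the open sets U ∈ τ with x ∈ U, then check whether U ∩ (A ∖ {x}) ≠ ∅ for every such U.
  x = l: open {l} ∋ x has {l} ∩ (A ∖ {l}) = ∅, so x is NOT a limit point.
  x = m: open {m} ∋ x has {m} ∩ (A ∖ {m}) = ∅, so x is NOT a limit point.
  x = n: open {n} ∋ x has {n} ∩ (A ∖ {n}) = ∅, so x is NOT a limit point.
  x = o: opens ∋ x are {n, o}, {l, n, o}, {m, n, o}, {l, m, n, o}; each meets A ∖ {o}, so x IS a limit point.
Collecting: A' = {o}.


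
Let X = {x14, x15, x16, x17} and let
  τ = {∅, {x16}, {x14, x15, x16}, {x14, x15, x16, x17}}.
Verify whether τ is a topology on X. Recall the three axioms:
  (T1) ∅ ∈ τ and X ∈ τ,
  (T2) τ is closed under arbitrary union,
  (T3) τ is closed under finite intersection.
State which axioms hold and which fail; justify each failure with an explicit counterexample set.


τ IS a topology on X.

Axiom (T1): ∅ ∈ τ? Yes; X ∈ τ? Yes.
Axiom (T2/T3): check pairwise unions and intersections of members of τ.
All pairwise intersections and unions checked — each lies in τ. Therefore τ satisfies (T1), (T2), (T3): it IS a topology on X.


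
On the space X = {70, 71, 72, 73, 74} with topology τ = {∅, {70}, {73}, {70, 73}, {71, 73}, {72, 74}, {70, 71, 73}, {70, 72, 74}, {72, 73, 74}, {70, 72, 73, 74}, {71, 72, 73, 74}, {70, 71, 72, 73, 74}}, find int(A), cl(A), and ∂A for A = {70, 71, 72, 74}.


int(A) = {70, 72, 74}, cl(A) = {70, 71, 72, 74}, ∂A = {71}.

Closed sets in (X, τ) are complements of opens:
  closed(X, τ) = {∅, {70}, {71}, {70, 71}, {71, 73}, {72, 74}, {70, 71, 73}, {70, 72, 74}, {71, 72, 74}, {70, 71, 72, 74}, {71, 72, 73, 74}, {70, 71, 72, 73, 74}}.
int(A) = ⋃ {U ∈ τ : U ⊆ A}. Opens contained in A: ∅, {70}, {72, 74}, {70, 72, 74}.
Taking the union of these: int(A) = {70, 72, 74}.
cl(A) = ⋂ {C closed : A ⊆ C}. Closed sets containing A: {70, 71, 72, 74}, {70, 71, 72, 73, 74}.
Intersecting these: cl(A) = {70, 71, 72, 74}.
∂A = cl(A) ∖ int(A) = {70, 71, 72, 74} ∖ {70, 72, 74} = {71}.


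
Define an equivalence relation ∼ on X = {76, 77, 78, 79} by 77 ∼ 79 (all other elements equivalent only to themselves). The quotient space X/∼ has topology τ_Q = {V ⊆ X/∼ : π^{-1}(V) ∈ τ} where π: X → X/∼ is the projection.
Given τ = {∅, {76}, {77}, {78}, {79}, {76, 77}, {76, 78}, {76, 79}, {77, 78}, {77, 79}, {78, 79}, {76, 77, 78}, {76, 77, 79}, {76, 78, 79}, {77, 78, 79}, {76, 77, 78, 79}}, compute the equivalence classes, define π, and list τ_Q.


X/∼ = {[76], [77=79], [78]}; |τ_Q| = 8.

Equivalence classes: [76], [77=79], [78].
Quotient map π: X → X/∼ sends 76 ↦ [76], 77 ↦ [77=79], 78 ↦ [78], 79 ↦ [77=79].
For each subset V ⊆ X/∼, compute π^{-1}(V) ⊆ X and check whether π^{-1}(V) ∈ τ. V is open in τ_Q iff π^{-1}(V) ∈ τ.
  V = {}: π^{-1}(V) = ∅ ∈ τ ✓.
  V = {[76]}: π^{-1}(V) = {76} ∈ τ ✓.
  V = {[77=79]}: π^{-1}(V) = {77, 79} ∈ τ ✓.
  V = {[76], [77=79]}: π^{-1}(V) = {76, 77, 79} ∈ τ ✓.
  V = {[78]}: π^{-1}(V) = {78} ∈ τ ✓.
  V = {[76], [78]}: π^{-1}(V) = {76, 78} ∈ τ ✓.
  V = {[77=79], [78]}: π^{-1}(V) = {77, 78, 79} ∈ τ ✓.
  V = {[76], [77=79], [78]}: π^{-1}(V) = {76, 77, 78, 79} ∈ τ ✓.
Open sets in the quotient: τ_Q = {{}, {[76]}, {[77=79]}, {[76], [77=79]}, {[78]}, {[76], [78]}, {[77=79], [78]}, {[76], [77=79], [78]}} (8 elements).


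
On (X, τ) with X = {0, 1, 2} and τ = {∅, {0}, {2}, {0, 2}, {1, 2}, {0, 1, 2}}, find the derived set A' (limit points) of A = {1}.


A' = ∅

For each x ∈ X, list the open sets U ∈ τ with x ∈ U, then check whether U ∩ (A ∖ {x}) ≠ ∅ for every such U.
  x = 0: open {0} ∋ x has {0} ∩ (A ∖ {0}) = ∅, so x is NOT a limit point.
  x = 1: open {1, 2} ∋ x has {1, 2} ∩ (A ∖ {1}) = ∅, so x is NOT a limit point.
  x = 2: open {2} ∋ x has {2} ∩ (A ∖ {2}) = ∅, so x is NOT a limit point.
Collecting: A' = ∅.


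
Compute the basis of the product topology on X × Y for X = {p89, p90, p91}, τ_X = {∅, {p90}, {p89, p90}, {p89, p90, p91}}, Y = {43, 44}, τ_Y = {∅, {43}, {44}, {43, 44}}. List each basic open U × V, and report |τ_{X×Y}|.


Basis B = {∅ × ∅, {p90} × {43}, {p90} × {44}, {p89, p90} × {43}, {p89, p90} × {44}, {p90} × {43, 44}, {p89, p90, p91} × {43}, {p89, p90, p91} × {44}, {p89, p90} × {43, 44}, {p89, p90, p91} × {43, 44}}; |τ_{X×Y}| = 16.

Enumerate products U × V with U ∈ τ_X, V ∈ τ_Y (deduplicated):
  ∅ × ∅ = {} (∅)
  {p90} × {43} = {(p90,43)}
  {p90} × {44} = {(p90,44)}
  {p89, p90} × {43} = {(p89,43), (p90,43)}
  {p89, p90} × {44} = {(p89,44), (p90,44)}
  {p90} × {43, 44} = {(p90,43), (p90,44)}
  {p89, p90, p91} × {43} = {(p89,43), (p90,43), (p91,43)}
  {p89, p90, p91} × {44} = {(p89,44), (p90,44), (p91,44)}
  {p89, p90} × {43, 44} = {(p89,43), (p89,44), (p90,43), (p90,44)}
  {p89, p90, p91} × {43, 44} = {(p89,43), (p89,44), (p90,43), (p90,44), (p91,43), (p91,44)}
These 10 distinct sets form the basis B.
Close under arbitrary unions to get τ_{X×Y}; counting gives |τ_{X×Y}| = 16.


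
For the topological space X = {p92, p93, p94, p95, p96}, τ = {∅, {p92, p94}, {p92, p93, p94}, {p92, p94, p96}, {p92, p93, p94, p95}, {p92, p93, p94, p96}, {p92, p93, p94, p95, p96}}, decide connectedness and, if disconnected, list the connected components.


(X, τ) is connected.

Find clopen sets (U ∈ τ with X ∖ U ∈ τ):
  U = ∅, X ∖ U = {p92, p93, p94, p95, p96} — both open, so U is clopen.
  U = {p92, p93, p94, p95, p96}, X ∖ U = ∅ — both open, so U is clopen.
Only trivial clopens (∅ and X) exist, so (X, τ) is connected.
Compute connected components by grouping points that agree on all clopens:
  component: {p92, p93, p94, p95, p96}


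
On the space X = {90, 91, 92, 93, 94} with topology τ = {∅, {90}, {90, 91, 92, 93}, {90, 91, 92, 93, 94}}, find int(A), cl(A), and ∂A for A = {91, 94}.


int(A) = ∅, cl(A) = {91, 92, 93, 94}, ∂A = {91, 92, 93, 94}.

Closed sets in (X, τ) are complements of opens:
  closed(X, τ) = {∅, {94}, {91, 92, 93, 94}, {90, 91, 92, 93, 94}}.
int(A) = ⋃ {U ∈ τ : U ⊆ A}. Opens contained in A: ∅.
Taking the union of these: int(A) = ∅.
cl(A) = ⋂ {C closed : A ⊆ C}. Closed sets containing A: {91, 92, 93, 94}, {90, 91, 92, 93, 94}.
Intersecting these: cl(A) = {91, 92, 93, 94}.
∂A = cl(A) ∖ int(A) = {91, 92, 93, 94} ∖ ∅ = {91, 92, 93, 94}.


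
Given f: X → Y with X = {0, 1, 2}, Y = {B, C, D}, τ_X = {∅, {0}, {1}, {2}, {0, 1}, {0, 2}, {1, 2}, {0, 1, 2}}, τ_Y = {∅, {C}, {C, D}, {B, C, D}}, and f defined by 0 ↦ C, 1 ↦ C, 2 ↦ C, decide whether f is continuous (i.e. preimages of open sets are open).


f IS continuous.

Compute f^{-1}(U) for each U ∈ τ_Y:
  U = ∅: f^{-1}(U) = ∅ ∈ τ_X ✓.
  U = {C}: f^{-1}(U) = {0, 1, 2} ∈ τ_X ✓.
  U = {C, D}: f^{-1}(U) = {0, 1, 2} ∈ τ_X ✓.
  U = {B, C, D}: f^{-1}(U) = {0, 1, 2} ∈ τ_X ✓.
Every preimage lies in τ_X, so f IS continuous.


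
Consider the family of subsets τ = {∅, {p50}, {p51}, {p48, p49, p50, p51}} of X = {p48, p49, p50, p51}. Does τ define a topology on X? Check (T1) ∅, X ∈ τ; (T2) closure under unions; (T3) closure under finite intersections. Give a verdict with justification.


τ is NOT a topology on X.

Axiom (T1): ∅ ∈ τ? Yes; X ∈ τ? Yes.
Axiom (T2/T3): check pairwise unions and intersections of members of τ.
Counterexample for (T2): {p50} ∪ {p51} = {p50, p51} ∉ τ. Therefore τ is NOT a topology.


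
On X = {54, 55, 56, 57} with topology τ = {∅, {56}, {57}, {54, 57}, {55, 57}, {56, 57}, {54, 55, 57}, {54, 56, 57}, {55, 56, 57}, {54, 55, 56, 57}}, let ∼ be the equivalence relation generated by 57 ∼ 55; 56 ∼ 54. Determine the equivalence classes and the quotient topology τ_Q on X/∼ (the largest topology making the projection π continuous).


X/∼ = {[54=56], [55=57]}; |τ_Q| = 3.

Equivalence classes: [54=56], [55=57].
Quotient map π: X → X/∼ sends 54 ↦ [54=56], 55 ↦ [55=57], 56 ↦ [54=56], 57 ↦ [55=57].
For each subset V ⊆ X/∼, compute π^{-1}(V) ⊆ X and check whether π^{-1}(V) ∈ τ. V is open in τ_Q iff π^{-1}(V) ∈ τ.
  V = {}: π^{-1}(V) = ∅ ∈ τ ✓.
  V = {[54=56]}: π^{-1}(V) = {54, 56} ∉ τ ✗.
  V = {[55=57]}: π^{-1}(V) = {55, 57} ∈ τ ✓.
  V = {[54=56], [55=57]}: π^{-1}(V) = {54, 55, 56, 57} ∈ τ ✓.
Open sets in the quotient: τ_Q = {{}, {[55=57]}, {[54=56], [55=57]}} (3 elements).


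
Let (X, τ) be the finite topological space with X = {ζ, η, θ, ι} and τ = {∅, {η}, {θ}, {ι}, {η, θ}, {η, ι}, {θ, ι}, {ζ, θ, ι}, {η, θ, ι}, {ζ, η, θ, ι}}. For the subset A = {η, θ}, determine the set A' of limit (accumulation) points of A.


A' = {ζ}

For each x ∈ X, list the open sets U ∈ τ with x ∈ U, then check whether U ∩ (A ∖ {x}) ≠ ∅ for every such U.
  x = ζ: opens ∋ x are {ζ, θ, ι}, {ζ, η, θ, ι}; each meets A ∖ {ζ}, so x IS a limit point.
  x = η: open {η} ∋ x has {η} ∩ (A ∖ {η}) = ∅, so x is NOT a limit point.
  x = θ: open {θ} ∋ x has {θ} ∩ (A ∖ {θ}) = ∅, so x is NOT a limit point.
  x = ι: open {ι} ∋ x has {ι} ∩ (A ∖ {ι}) = ∅, so x is NOT a limit point.
Collecting: A' = {ζ}.


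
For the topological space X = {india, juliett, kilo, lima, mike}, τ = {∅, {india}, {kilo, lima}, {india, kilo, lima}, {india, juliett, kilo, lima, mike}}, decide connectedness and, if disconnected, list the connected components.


(X, τ) is connected.

Find clopen sets (U ∈ τ with X ∖ U ∈ τ):
  U = ∅, X ∖ U = {india, juliett, kilo, lima, mike} — both open, so U is clopen.
  U = {india, juliett, kilo, lima, mike}, X ∖ U = ∅ — both open, so U is clopen.
Only trivial clopens (∅ and X) exist, so (X, τ) is connected.
Compute connected components by grouping points that agree on all clopens:
  component: {india, juliett, kilo, lima, mike}


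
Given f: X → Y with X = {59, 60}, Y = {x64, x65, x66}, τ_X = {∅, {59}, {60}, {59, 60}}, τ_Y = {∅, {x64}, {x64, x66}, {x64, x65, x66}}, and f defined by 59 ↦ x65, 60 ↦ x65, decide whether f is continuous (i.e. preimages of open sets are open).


f IS continuous.

Compute f^{-1}(U) for each U ∈ τ_Y:
  U = ∅: f^{-1}(U) = ∅ ∈ τ_X ✓.
  U = {x64}: f^{-1}(U) = ∅ ∈ τ_X ✓.
  U = {x64, x66}: f^{-1}(U) = ∅ ∈ τ_X ✓.
  U = {x64, x65, x66}: f^{-1}(U) = {59, 60} ∈ τ_X ✓.
Every preimage lies in τ_X, so f IS continuous.


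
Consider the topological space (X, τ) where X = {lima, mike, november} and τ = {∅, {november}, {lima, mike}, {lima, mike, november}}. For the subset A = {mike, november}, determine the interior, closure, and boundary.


int(A) = {november}, cl(A) = {lima, mike, november}, ∂A = {lima, mike}.

Closed sets in (X, τ) are complements of opens:
  closed(X, τ) = {∅, {november}, {lima, mike}, {lima, mike, november}}.
int(A) = ⋃ {U ∈ τ : U ⊆ A}. Opens contained in A: ∅, {november}.
Taking the union of these: int(A) = {november}.
cl(A) = ⋂ {C closed : A ⊆ C}. Closed sets containing A: {lima, mike, november}.
Intersecting these: cl(A) = {lima, mike, november}.
∂A = cl(A) ∖ int(A) = {lima, mike, november} ∖ {november} = {lima, mike}.


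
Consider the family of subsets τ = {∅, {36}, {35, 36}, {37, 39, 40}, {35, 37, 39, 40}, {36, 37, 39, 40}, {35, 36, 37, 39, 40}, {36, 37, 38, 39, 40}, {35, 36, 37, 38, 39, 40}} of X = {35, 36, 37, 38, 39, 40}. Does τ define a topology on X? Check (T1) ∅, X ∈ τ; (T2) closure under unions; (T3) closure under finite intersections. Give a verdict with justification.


τ is NOT a topology on X.

Axiom (T1): ∅ ∈ τ? Yes; X ∈ τ? Yes.
Axiom (T2/T3): check pairwise unions and intersections of members of τ.
Counterexample for (T3): {35, 36} ∩ {35, 37, 39, 40} = {35} ∉ τ. Therefore τ is NOT a topology.


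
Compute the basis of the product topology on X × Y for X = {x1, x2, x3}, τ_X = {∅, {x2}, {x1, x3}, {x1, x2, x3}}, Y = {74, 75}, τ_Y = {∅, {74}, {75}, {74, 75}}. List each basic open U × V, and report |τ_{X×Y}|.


Basis B = {∅ × ∅, {x2} × {74}, {x2} × {75}, {x1, x3} × {74}, {x1, x3} × {75}, {x2} × {74, 75}, {x1, x2, x3} × {74}, {x1, x2, x3} × {75}, {x1, x3} × {74, 75}, {x1, x2, x3} × {74, 75}}; |τ_{X×Y}| = 16.

Enumerate products U × V with U ∈ τ_X, V ∈ τ_Y (deduplicated):
  ∅ × ∅ = {} (∅)
  {x2} × {74} = {(x2,74)}
  {x2} × {75} = {(x2,75)}
  {x1, x3} × {74} = {(x1,74), (x3,74)}
  {x1, x3} × {75} = {(x1,75), (x3,75)}
  {x2} × {74, 75} = {(x2,74), (x2,75)}
  {x1, x2, x3} × {74} = {(x1,74), (x2,74), (x3,74)}
  {x1, x2, x3} × {75} = {(x1,75), (x2,75), (x3,75)}
  {x1, x3} × {74, 75} = {(x1,74), (x1,75), (x3,74), (x3,75)}
  {x1, x2, x3} × {74, 75} = {(x1,74), (x1,75), (x2,74), (x2,75), (x3,74), (x3,75)}
These 10 distinct sets form the basis B.
Close under arbitrary unions to get τ_{X×Y}; counting gives |τ_{X×Y}| = 16.


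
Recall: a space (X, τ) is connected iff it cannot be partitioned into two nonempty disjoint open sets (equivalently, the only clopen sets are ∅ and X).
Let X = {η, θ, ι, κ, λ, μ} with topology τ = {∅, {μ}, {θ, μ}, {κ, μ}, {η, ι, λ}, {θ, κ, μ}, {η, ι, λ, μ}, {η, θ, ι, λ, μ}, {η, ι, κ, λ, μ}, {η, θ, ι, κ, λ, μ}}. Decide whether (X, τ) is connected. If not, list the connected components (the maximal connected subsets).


(X, τ) is disconnected; components = [{η, ι, λ}, {θ, κ, μ}].

Find clopen sets (U ∈ τ with X ∖ U ∈ τ):
  U = ∅, X ∖ U = {η, θ, ι, κ, λ, μ} — both open, so U is clopen.
  U = {η, ι, λ}, X ∖ U = {θ, κ, μ} — both open, so U is clopen.
  U = {θ, κ, μ}, X ∖ U = {η, ι, λ} — both open, so U is clopen.
  U = {η, θ, ι, κ, λ, μ}, X ∖ U = ∅ — both open, so U is clopen.
Nontrivial clopen(s) exist: e.g. {θ, κ, μ}. So (X, τ) is disconnected.
Compute connected components by grouping points that agree on all clopens:
  component: {η, ι, λ}
  component: {θ, κ, μ}


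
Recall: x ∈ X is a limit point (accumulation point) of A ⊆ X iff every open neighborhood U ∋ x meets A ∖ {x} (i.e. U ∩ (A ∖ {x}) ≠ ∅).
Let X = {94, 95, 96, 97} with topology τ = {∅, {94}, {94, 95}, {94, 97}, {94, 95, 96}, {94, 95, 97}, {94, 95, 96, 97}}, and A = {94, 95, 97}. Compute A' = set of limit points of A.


A' = {95, 96, 97}

For each x ∈ X, list the open sets U ∈ τ with x ∈ U, then check whether U ∩ (A ∖ {x}) ≠ ∅ for every such U.
  x = 94: open {94} ∋ x has {94} ∩ (A ∖ {94}) = ∅, so x is NOT a limit point.
  x = 95: opens ∋ x are {94, 95}, {94, 95, 96}, {94, 95, 97}, {94, 95, 96, 97}; each meets A ∖ {95}, so x IS a limit point.
  x = 96: opens ∋ x are {94, 95, 96}, {94, 95, 96, 97}; each meets A ∖ {96}, so x IS a limit point.
  x = 97: opens ∋ x are {94, 97}, {94, 95, 97}, {94, 95, 96, 97}; each meets A ∖ {97}, so x IS a limit point.
Collecting: A' = {95, 96, 97}.


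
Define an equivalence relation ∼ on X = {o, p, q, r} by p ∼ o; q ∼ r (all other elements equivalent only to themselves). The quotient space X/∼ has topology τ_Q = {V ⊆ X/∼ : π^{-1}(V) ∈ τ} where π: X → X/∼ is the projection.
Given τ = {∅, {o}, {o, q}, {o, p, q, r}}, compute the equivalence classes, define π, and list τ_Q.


X/∼ = {[o=p], [q=r]}; |τ_Q| = 2.

Equivalence classes: [o=p], [q=r].
Quotient map π: X → X/∼ sends o ↦ [o=p], p ↦ [o=p], q ↦ [q=r], r ↦ [q=r].
For each subset V ⊆ X/∼, compute π^{-1}(V) ⊆ X and check whether π^{-1}(V) ∈ τ. V is open in τ_Q iff π^{-1}(V) ∈ τ.
  V = {}: π^{-1}(V) = ∅ ∈ τ ✓.
  V = {[o=p]}: π^{-1}(V) = {o, p} ∉ τ ✗.
  V = {[q=r]}: π^{-1}(V) = {q, r} ∉ τ ✗.
  V = {[o=p], [q=r]}: π^{-1}(V) = {o, p, q, r} ∈ τ ✓.
Open sets in the quotient: τ_Q = {{}, {[o=p], [q=r]}} (2 elements).


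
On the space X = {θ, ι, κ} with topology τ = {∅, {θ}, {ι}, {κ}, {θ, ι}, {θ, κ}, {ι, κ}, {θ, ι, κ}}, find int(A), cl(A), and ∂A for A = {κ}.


int(A) = {κ}, cl(A) = {κ}, ∂A = ∅.

Closed sets in (X, τ) are complements of opens:
  closed(X, τ) = {∅, {θ}, {ι}, {κ}, {θ, ι}, {θ, κ}, {ι, κ}, {θ, ι, κ}}.
int(A) = ⋃ {U ∈ τ : U ⊆ A}. Opens contained in A: ∅, {κ}.
Taking the union of these: int(A) = {κ}.
cl(A) = ⋂ {C closed : A ⊆ C}. Closed sets containing A: {κ}, {θ, κ}, {ι, κ}, {θ, ι, κ}.
Intersecting these: cl(A) = {κ}.
∂A = cl(A) ∖ int(A) = {κ} ∖ {κ} = ∅.


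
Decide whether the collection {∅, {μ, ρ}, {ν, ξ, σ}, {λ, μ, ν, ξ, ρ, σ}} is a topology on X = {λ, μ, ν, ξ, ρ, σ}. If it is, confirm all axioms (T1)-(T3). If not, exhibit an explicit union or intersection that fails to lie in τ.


τ is NOT a topology on X.

Axiom (T1): ∅ ∈ τ? Yes; X ∈ τ? Yes.
Axiom (T2/T3): check pairwise unions and intersections of members of τ.
Counterexample for (T2): {μ, ρ} ∪ {ν, ξ, σ} = {μ, ν, ξ, ρ, σ} ∉ τ. Therefore τ is NOT a topology.


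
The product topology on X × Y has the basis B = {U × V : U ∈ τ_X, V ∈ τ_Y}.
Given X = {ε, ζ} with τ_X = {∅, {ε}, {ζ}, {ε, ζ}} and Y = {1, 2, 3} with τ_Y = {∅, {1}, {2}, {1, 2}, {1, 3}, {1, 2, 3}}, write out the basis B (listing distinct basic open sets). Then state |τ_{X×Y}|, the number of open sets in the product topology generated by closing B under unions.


Basis B = {∅ × ∅, {ε} × {1}, {ε} × {2}, {ζ} × {1}, {ζ} × {2}, {ε} × {1, 2}, {ε} × {1, 3}, {ε, ζ} × {1}, {ε, ζ} × {2}, {ζ} × {1, 2}, {ζ} × {1, 3}, {ε} × {1, 2, 3}, {ζ} × {1, 2, 3}, {ε, ζ} × {1, 2}, {ε, ζ} × {1, 3}, {ε, ζ} × {1, 2, 3}}; |τ_{X×Y}| = 36.

Enumerate products U × V with U ∈ τ_X, V ∈ τ_Y (deduplicated):
  ∅ × ∅ = {} (∅)
  {ε} × {1} = {(ε,1)}
  {ε} × {2} = {(ε,2)}
  {ζ} × {1} = {(ζ,1)}
  {ζ} × {2} = {(ζ,2)}
  {ε} × {1, 2} = {(ε,1), (ε,2)}
  {ε} × {1, 3} = {(ε,1), (ε,3)}
  {ε, ζ} × {1} = {(ε,1), (ζ,1)}
  {ε, ζ} × {2} = {(ε,2), (ζ,2)}
  {ζ} × {1, 2} = {(ζ,1), (ζ,2)}
  {ζ} × {1, 3} = {(ζ,1), (ζ,3)}
  {ε} × {1, 2, 3} = {(ε,1), (ε,2), (ε,3)}
  {ζ} × {1, 2, 3} = {(ζ,1), (ζ,2), (ζ,3)}
  {ε, ζ} × {1, 2} = {(ε,1), (ε,2), (ζ,1), (ζ,2)}
  {ε, ζ} × {1, 3} = {(ε,1), (ε,3), (ζ,1), (ζ,3)}
  {ε, ζ} × {1, 2, 3} = {(ε,1), (ε,2), (ε,3), (ζ,1), (ζ,2), (ζ,3)}
These 16 distinct sets form the basis B.
Close under arbitrary unions to get τ_{X×Y}; counting gives |τ_{X×Y}| = 36.


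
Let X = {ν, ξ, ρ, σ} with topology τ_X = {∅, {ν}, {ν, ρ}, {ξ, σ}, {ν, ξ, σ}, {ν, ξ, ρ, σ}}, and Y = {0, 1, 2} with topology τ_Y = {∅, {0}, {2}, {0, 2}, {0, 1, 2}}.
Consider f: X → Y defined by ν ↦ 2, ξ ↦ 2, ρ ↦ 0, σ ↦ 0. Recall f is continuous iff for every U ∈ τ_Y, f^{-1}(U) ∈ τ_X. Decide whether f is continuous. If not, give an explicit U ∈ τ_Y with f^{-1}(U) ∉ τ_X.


f is NOT continuous.

Compute f^{-1}(U) for each U ∈ τ_Y:
  U = ∅: f^{-1}(U) = ∅ ∈ τ_X ✓.
  U = {0}: f^{-1}(U) = {ρ, σ} ∉ τ_X ✗.
  U = {2}: f^{-1}(U) = {ν, ξ} ∉ τ_X ✗.
  U = {0, 2}: f^{-1}(U) = {ν, ξ, ρ, σ} ∈ τ_X ✓.
  U = {0, 1, 2}: f^{-1}(U) = {ν, ξ, ρ, σ} ∈ τ_X ✓.
Found U = {0} with f^{-1}(U) = {ρ, σ} not in τ_X. Therefore f is NOT continuous.


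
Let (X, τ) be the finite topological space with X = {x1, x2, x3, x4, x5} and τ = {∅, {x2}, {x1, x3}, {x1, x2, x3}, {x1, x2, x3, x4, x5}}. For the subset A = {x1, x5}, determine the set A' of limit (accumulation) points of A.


A' = {x3, x4, x5}

For each x ∈ X, list the open sets U ∈ τ with x ∈ U, then check whether U ∩ (A ∖ {x}) ≠ ∅ for every such U.
  x = x1: open {x1, x3} ∋ x has {x1, x3} ∩ (A ∖ {x1}) = ∅, so x is NOT a limit point.
  x = x2: open {x2} ∋ x has {x2} ∩ (A ∖ {x2}) = ∅, so x is NOT a limit point.
  x = x3: opens ∋ x are {x1, x3}, {x1, x2, x3}, {x1, x2, x3, x4, x5}; each meets A ∖ {x3}, so x IS a limit point.
  x = x4: opens ∋ x are {x1, x2, x3, x4, x5}; each meets A ∖ {x4}, so x IS a limit point.
  x = x5: opens ∋ x are {x1, x2, x3, x4, x5}; each meets A ∖ {x5}, so x IS a limit point.
Collecting: A' = {x3, x4, x5}.


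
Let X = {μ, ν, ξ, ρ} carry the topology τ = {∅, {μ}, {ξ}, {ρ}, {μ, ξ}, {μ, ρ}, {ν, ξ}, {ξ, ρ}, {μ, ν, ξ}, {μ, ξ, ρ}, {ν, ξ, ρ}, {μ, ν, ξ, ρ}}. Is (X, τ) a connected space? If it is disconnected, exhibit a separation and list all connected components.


(X, τ) is disconnected; components = [{μ}, {ρ}, {ν, ξ}].

Find clopen sets (U ∈ τ with X ∖ U ∈ τ):
  U = ∅, X ∖ U = {μ, ν, ξ, ρ} — both open, so U is clopen.
  U = {μ}, X ∖ U = {ν, ξ, ρ} — both open, so U is clopen.
  U = {ρ}, X ∖ U = {μ, ν, ξ} — both open, so U is clopen.
  U = {μ, ρ}, X ∖ U = {ν, ξ} — both open, so U is clopen.
  U = {ν, ξ}, X ∖ U = {μ, ρ} — both open, so U is clopen.
  U = {μ, ν, ξ}, X ∖ U = {ρ} — both open, so U is clopen.
  U = {ν, ξ, ρ}, X ∖ U = {μ} — both open, so U is clopen.
  U = {μ, ν, ξ, ρ}, X ∖ U = ∅ — both open, so U is clopen.
Nontrivial clopen(s) exist: e.g. {ν, ξ}. So (X, τ) is disconnected.
Compute connected components by grouping points that agree on all clopens:
  component: {μ}
  component: {ρ}
  component: {ν, ξ}


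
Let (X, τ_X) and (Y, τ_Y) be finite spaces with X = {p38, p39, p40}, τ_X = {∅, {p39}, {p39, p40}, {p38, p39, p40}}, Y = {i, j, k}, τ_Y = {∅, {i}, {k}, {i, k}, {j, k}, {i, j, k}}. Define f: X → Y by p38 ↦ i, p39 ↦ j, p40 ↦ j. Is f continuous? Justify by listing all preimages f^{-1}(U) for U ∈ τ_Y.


f is NOT continuous.

Compute f^{-1}(U) for each U ∈ τ_Y:
  U = ∅: f^{-1}(U) = ∅ ∈ τ_X ✓.
  U = {i}: f^{-1}(U) = {p38} ∉ τ_X ✗.
  U = {k}: f^{-1}(U) = ∅ ∈ τ_X ✓.
  U = {i, k}: f^{-1}(U) = {p38} ∉ τ_X ✗.
  U = {j, k}: f^{-1}(U) = {p39, p40} ∈ τ_X ✓.
  U = {i, j, k}: f^{-1}(U) = {p38, p39, p40} ∈ τ_X ✓.
Found U = {i} with f^{-1}(U) = {p38} not in τ_X. Therefore f is NOT continuous.


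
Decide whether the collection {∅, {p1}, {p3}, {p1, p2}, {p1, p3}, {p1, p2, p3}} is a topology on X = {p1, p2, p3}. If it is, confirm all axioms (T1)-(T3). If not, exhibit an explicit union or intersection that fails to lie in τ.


τ IS a topology on X.

Axiom (T1): ∅ ∈ τ? Yes; X ∈ τ? Yes.
Axiom (T2/T3): check pairwise unions and intersections of members of τ.
All pairwise intersections and unions checked — each lies in τ. Therefore τ satisfies (T1), (T2), (T3): it IS a topology on X.


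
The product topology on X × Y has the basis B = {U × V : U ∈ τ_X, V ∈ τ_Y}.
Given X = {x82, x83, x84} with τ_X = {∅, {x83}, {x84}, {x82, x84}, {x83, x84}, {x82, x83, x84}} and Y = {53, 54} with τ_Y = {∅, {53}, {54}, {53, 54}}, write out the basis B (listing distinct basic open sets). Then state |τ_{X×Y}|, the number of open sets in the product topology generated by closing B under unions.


Basis B = {∅ × ∅, {x83} × {53}, {x83} × {54}, {x84} × {53}, {x84} × {54}, {x82, x84} × {53}, {x82, x84} × {54}, {x83} × {53, 54}, {x83, x84} × {53}, {x83, x84} × {54}, {x84} × {53, 54}, {x82, x83, x84} × {53}, {x82, x83, x84} × {54}, {x82, x84} × {53, 54}, {x83, x84} × {53, 54}, {x82, x83, x84} × {53, 54}}; |τ_{X×Y}| = 36.

Enumerate products U × V with U ∈ τ_X, V ∈ τ_Y (deduplicated):
  ∅ × ∅ = {} (∅)
  {x83} × {53} = {(x83,53)}
  {x83} × {54} = {(x83,54)}
  {x84} × {53} = {(x84,53)}
  {x84} × {54} = {(x84,54)}
  {x82, x84} × {53} = {(x82,53), (x84,53)}
  {x82, x84} × {54} = {(x82,54), (x84,54)}
  {x83} × {53, 54} = {(x83,53), (x83,54)}
  {x83, x84} × {53} = {(x83,53), (x84,53)}
  {x83, x84} × {54} = {(x83,54), (x84,54)}
  {x84} × {53, 54} = {(x84,53), (x84,54)}
  {x82, x83, x84} × {53} = {(x82,53), (x83,53), (x84,53)}
  {x82, x83, x84} × {54} = {(x82,54), (x83,54), (x84,54)}
  {x82, x84} × {53, 54} = {(x82,53), (x82,54), (x84,53), (x84,54)}
  {x83, x84} × {53, 54} = {(x83,53), (x83,54), (x84,53), (x84,54)}
  {x82, x83, x84} × {53, 54} = {(x82,53), (x82,54), (x83,53), (x83,54), (x84,53), (x84,54)}
These 16 distinct sets form the basis B.
Close under arbitrary unions to get τ_{X×Y}; counting gives |τ_{X×Y}| = 36.


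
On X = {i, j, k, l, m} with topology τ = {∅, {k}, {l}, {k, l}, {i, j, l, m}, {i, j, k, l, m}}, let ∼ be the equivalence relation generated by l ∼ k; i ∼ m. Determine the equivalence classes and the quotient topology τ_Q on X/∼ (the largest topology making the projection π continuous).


X/∼ = {[i=m], [j], [k=l]}; |τ_Q| = 3.

Equivalence classes: [i=m], [j], [k=l].
Quotient map π: X → X/∼ sends i ↦ [i=m], j ↦ [j], k ↦ [k=l], l ↦ [k=l], m ↦ [i=m].
For each subset V ⊆ X/∼, compute π^{-1}(V) ⊆ X and check whether π^{-1}(V) ∈ τ. V is open in τ_Q iff π^{-1}(V) ∈ τ.
  V = {}: π^{-1}(V) = ∅ ∈ τ ✓.
  V = {[i=m]}: π^{-1}(V) = {i, m} ∉ τ ✗.
  V = {[j]}: π^{-1}(V) = {j} ∉ τ ✗.
  V = {[i=m], [j]}: π^{-1}(V) = {i, j, m} ∉ τ ✗.
  V = {[k=l]}: π^{-1}(V) = {k, l} ∈ τ ✓.
  V = {[i=m], [k=l]}: π^{-1}(V) = {i, k, l, m} ∉ τ ✗.
  V = {[j], [k=l]}: π^{-1}(V) = {j, k, l} ∉ τ ✗.
  V = {[i=m], [j], [k=l]}: π^{-1}(V) = {i, j, k, l, m} ∈ τ ✓.
Open sets in the quotient: τ_Q = {{}, {[k=l]}, {[i=m], [j], [k=l]}} (3 elements).


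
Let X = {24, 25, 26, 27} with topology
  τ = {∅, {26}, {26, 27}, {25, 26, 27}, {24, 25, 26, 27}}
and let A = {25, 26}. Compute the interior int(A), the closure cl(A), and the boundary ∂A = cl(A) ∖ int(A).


int(A) = {26}, cl(A) = {24, 25, 26, 27}, ∂A = {24, 25, 27}.

Closed sets in (X, τ) are complements of opens:
  closed(X, τ) = {∅, {24}, {24, 25}, {24, 25, 27}, {24, 25, 26, 27}}.
int(A) = ⋃ {U ∈ τ : U ⊆ A}. Opens contained in A: ∅, {26}.
Taking the union of these: int(A) = {26}.
cl(A) = ⋂ {C closed : A ⊆ C}. Closed sets containing A: {24, 25, 26, 27}.
Intersecting these: cl(A) = {24, 25, 26, 27}.
∂A = cl(A) ∖ int(A) = {24, 25, 26, 27} ∖ {26} = {24, 25, 27}.
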